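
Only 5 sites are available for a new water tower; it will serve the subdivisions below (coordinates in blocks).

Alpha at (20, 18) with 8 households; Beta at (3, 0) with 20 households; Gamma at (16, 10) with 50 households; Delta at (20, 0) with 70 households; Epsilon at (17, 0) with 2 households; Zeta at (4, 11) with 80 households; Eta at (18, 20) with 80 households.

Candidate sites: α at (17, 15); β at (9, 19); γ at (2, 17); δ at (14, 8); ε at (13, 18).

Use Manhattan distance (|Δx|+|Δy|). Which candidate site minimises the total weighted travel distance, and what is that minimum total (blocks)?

δ, total 4030 blocks

Total weighted distance at each candidate:
  α (17, 15): total = 4058
  β (9, 19): total = 5390
  γ (2, 17): total = 6236
  δ (14, 8): total = 4030
  ε (13, 18): total = 4800
Minimum is at δ with total 4030 blocks.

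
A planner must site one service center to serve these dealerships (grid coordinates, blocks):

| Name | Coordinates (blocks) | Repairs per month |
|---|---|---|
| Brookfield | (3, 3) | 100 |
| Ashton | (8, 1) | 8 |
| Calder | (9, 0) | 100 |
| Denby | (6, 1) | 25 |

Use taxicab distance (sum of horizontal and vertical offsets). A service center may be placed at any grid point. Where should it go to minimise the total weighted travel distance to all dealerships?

Manhattan distance separates: Σwᵢ(|x−xᵢ|+|y−yᵢ|) = Σwᵢ|x−xᵢ| + Σwᵢ|y−yᵢ|, so x and y are optimised independently as 1-D weighted medians.
Total weight W = 233; half = 116.5.
x-coordinate, sorted with cumulative weight:
  x=3 (Brookfield, w=100) cum 100
  x=6 (Denby, w=25) cum 125  ← median
  x=8 (Ashton, w=8) cum 133
  x=9 (Calder, w=100) cum 233
⇒ x* = 6
y-coordinate, sorted with cumulative weight:
  y=0 (Calder, w=100) cum 100
  y=1 (Ashton, w=8) cum 108
  y=1 (Denby, w=25) cum 133  ← median
  y=3 (Brookfield, w=100) cum 233
⇒ y* = 1

(6, 1)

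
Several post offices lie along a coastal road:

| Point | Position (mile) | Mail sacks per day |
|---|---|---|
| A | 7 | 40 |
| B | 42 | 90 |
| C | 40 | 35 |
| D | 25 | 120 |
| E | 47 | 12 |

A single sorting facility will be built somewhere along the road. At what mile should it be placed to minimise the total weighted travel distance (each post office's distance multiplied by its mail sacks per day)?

x = 25

For a sum of weighted absolute distances on a line, the optimum is the weighted median (not the mean). Total weight W = 297; half-weight = 148.5.
Sort by position and accumulate weight:
  mile 7 (A, w=40) → cum 40
  mile 25 (D, w=120) → cum 160  ≥ 148.5 → median here
  mile 40 (C, w=35) → cum 195
  mile 42 (B, w=90) → cum 285
  mile 47 (E, w=12) → cum 297
Optimal location: mile 25.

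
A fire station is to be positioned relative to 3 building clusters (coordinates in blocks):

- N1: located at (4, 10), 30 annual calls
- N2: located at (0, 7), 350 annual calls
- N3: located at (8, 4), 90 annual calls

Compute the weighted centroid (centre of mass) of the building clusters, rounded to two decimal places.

(1.79, 6.62)

The minimiser of Σwᵢ‖p−pᵢ‖² is the weighted centroid p* = (Σwᵢpᵢ)/(Σwᵢ).
Σwᵢ = 470.
Σwᵢxᵢ = 30·4 + 350·0 + 90·8 = 840.
Σwᵢyᵢ = 30·10 + 350·7 + 90·4 = 3110.
x* = 840/470 = 1.79, y* = 3110/470 = 6.62.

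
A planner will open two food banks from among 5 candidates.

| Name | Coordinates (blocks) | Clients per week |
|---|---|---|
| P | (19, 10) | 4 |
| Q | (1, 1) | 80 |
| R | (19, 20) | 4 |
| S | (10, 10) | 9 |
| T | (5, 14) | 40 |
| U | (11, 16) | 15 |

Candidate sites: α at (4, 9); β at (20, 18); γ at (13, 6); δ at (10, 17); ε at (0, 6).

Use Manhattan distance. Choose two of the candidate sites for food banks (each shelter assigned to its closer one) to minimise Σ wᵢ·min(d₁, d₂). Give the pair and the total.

Evaluate every pair (each demand assigned to the nearer of the two):
  {δ, ε}: total = 1005
  {α, ε}: total = 1161
  {α, δ}: total = 1325
  {β, ε}: total = 1339
  {γ, ε}: total = 1363
  {α, β}: total = 1396
  {α, γ}: total = 1483
  {γ, δ}: total = 1861
  {β, γ}: total = 2276
  {β, δ}: total = 2461
Best pair: {δ, ε} with total 1005.

{δ, ε}, total 1005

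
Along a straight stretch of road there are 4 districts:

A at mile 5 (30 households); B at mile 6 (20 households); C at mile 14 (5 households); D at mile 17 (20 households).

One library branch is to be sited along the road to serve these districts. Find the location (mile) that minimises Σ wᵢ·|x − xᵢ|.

For a sum of weighted absolute distances on a line, the optimum is the weighted median (not the mean). Total weight W = 75; half-weight = 37.5.
Sort by position and accumulate weight:
  mile 5 (A, w=30) → cum 30
  mile 6 (B, w=20) → cum 50  ≥ 37.5 → median here
  mile 14 (C, w=5) → cum 55
  mile 17 (D, w=20) → cum 75
Optimal location: mile 6.

x = 6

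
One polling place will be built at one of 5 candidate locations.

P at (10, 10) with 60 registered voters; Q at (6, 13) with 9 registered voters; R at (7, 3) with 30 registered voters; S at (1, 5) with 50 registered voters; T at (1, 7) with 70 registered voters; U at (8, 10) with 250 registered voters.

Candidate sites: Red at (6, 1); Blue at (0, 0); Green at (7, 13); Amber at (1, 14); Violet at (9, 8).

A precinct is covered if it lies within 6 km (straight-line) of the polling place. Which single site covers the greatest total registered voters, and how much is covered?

Coverage radius r = 6 km; a point is covered iff (Δx)²+(Δy)² ≤ 6² = 36.
  Red (6, 1): covers {R} → 30
  Blue (0, 0): covers {S} → 50
  Green (7, 13): covers {P, Q, U} → 319
  Amber (1, 14): covers {Q} → 9
  Violet (9, 8): covers {P, Q, R, U} → 349
Maximum coverage at Violet: 349 registered voters.

Violet, covering 349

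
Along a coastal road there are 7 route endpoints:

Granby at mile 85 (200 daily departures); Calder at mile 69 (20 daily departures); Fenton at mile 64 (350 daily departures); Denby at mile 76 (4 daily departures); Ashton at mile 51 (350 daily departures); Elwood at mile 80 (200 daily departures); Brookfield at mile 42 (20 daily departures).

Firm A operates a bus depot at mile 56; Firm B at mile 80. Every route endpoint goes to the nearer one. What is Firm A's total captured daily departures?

720

The indifferent point is the midpoint (56+80)/2 = 68; route endpoints left of it (closer to Firm A at 56) go to Firm A, those right go to Firm B.
  Brookfield at 42 (w=20) → Firm A
  Ashton at 51 (w=350) → Firm A
  Fenton at 64 (w=350) → Firm A
  Calder at 69 (w=20) → Firm B
  Denby at 76 (w=4) → Firm B
  Elwood at 80 (w=200) → Firm B
  Granby at 85 (w=200) → Firm B
Firm A captures 720; Firm B captures 424.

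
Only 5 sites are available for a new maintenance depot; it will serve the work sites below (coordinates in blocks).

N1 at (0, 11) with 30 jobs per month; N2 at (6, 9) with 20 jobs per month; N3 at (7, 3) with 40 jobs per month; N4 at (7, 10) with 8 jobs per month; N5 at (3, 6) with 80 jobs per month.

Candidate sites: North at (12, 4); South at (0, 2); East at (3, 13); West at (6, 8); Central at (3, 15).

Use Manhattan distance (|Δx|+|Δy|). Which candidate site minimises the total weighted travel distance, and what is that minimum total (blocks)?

Total weighted distance at each candidate:
  North (12, 4): total = 1998
  South (0, 2): total = 1530
  East (3, 13): total = 1466
  West (6, 8): total = 954
  Central (3, 15): total = 1822
Minimum is at West with total 954 blocks.

West, total 954 blocks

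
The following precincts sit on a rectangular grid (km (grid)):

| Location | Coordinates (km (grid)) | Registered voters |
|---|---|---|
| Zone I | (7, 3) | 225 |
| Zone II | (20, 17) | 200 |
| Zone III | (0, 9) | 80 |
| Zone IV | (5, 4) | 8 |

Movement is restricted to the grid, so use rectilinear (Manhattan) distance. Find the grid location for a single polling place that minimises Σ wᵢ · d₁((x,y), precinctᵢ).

Manhattan distance separates: Σwᵢ(|x−xᵢ|+|y−yᵢ|) = Σwᵢ|x−xᵢ| + Σwᵢ|y−yᵢ|, so x and y are optimised independently as 1-D weighted medians.
Total weight W = 513; half = 256.5.
x-coordinate, sorted with cumulative weight:
  x=0 (Zone III, w=80) cum 80
  x=5 (Zone IV, w=8) cum 88
  x=7 (Zone I, w=225) cum 313  ← median
  x=20 (Zone II, w=200) cum 513
⇒ x* = 7
y-coordinate, sorted with cumulative weight:
  y=3 (Zone I, w=225) cum 225
  y=4 (Zone IV, w=8) cum 233
  y=9 (Zone III, w=80) cum 313  ← median
  y=17 (Zone II, w=200) cum 513
⇒ y* = 9

(7, 9)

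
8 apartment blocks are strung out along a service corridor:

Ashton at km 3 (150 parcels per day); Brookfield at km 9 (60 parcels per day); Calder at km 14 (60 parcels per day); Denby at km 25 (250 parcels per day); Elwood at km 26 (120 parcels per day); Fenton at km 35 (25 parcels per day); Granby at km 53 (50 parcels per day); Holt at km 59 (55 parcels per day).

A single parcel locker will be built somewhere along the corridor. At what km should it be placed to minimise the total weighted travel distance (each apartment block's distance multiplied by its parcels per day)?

x = 25

For a sum of weighted absolute distances on a line, the optimum is the weighted median (not the mean). Total weight W = 770; half-weight = 385.
Sort by position and accumulate weight:
  km 3 (Ashton, w=150) → cum 150
  km 9 (Brookfield, w=60) → cum 210
  km 14 (Calder, w=60) → cum 270
  km 25 (Denby, w=250) → cum 520  ≥ 385 → median here
  km 26 (Elwood, w=120) → cum 640
  km 35 (Fenton, w=25) → cum 665
  km 53 (Granby, w=50) → cum 715
  km 59 (Holt, w=55) → cum 770
Optimal location: km 25.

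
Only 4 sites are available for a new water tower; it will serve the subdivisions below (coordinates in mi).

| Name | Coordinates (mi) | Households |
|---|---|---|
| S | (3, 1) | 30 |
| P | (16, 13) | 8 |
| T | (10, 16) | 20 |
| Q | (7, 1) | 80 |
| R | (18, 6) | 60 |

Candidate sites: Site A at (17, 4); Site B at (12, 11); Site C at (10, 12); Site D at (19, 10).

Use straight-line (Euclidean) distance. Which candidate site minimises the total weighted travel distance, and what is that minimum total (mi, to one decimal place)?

Total weighted distance at each candidate:
  Site A (17, 4): total = 1749.2
  Site B (12, 11): total = 1910.1
  Site C (10, 12): total = 2032.0
  Site D (19, 10): total = 2248.4
Minimum is at Site A with total 1749.2 mi.

Site A, total 1749.2 mi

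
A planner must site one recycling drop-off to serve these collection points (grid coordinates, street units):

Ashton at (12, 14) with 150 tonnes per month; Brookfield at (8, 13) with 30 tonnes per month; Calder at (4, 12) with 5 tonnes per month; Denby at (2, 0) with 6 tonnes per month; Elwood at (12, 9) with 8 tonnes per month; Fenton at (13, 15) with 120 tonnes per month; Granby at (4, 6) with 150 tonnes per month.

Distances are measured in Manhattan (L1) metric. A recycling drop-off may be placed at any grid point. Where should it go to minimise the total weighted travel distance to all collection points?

Manhattan distance separates: Σwᵢ(|x−xᵢ|+|y−yᵢ|) = Σwᵢ|x−xᵢ| + Σwᵢ|y−yᵢ|, so x and y are optimised independently as 1-D weighted medians.
Total weight W = 469; half = 234.5.
x-coordinate, sorted with cumulative weight:
  x=2 (Denby, w=6) cum 6
  x=4 (Calder, w=5) cum 11
  x=4 (Granby, w=150) cum 161
  x=8 (Brookfield, w=30) cum 191
  x=12 (Ashton, w=150) cum 341  ← median
  x=12 (Elwood, w=8) cum 349
  x=13 (Fenton, w=120) cum 469
⇒ x* = 12
y-coordinate, sorted with cumulative weight:
  y=0 (Denby, w=6) cum 6
  y=6 (Granby, w=150) cum 156
  y=9 (Elwood, w=8) cum 164
  y=12 (Calder, w=5) cum 169
  y=13 (Brookfield, w=30) cum 199
  y=14 (Ashton, w=150) cum 349  ← median
  y=15 (Fenton, w=120) cum 469
⇒ y* = 14

(12, 14)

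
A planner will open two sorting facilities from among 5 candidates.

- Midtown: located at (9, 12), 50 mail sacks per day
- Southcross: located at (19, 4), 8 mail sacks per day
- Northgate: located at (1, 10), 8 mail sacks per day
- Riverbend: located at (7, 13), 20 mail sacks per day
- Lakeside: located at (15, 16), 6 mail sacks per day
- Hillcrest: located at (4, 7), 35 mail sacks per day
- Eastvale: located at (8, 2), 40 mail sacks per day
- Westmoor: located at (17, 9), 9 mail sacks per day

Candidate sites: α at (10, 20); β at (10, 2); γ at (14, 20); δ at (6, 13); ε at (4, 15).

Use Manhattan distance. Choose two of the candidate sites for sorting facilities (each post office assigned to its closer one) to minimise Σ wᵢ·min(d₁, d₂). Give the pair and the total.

Evaluate every pair (each demand assigned to the nearer of the two):
  {β, δ}: total = 930
  {β, ε}: total = 1210
  {γ, δ}: total = 1408
  {α, δ}: total = 1449
  {δ, ε}: total = 1467
  {α, β}: total = 1519
  {β, γ}: total = 1675
  {γ, ε}: total = 1848
  {α, ε}: total = 1940
  {α, γ}: total = 2591
Best pair: {β, δ} with total 930.

{β, δ}, total 930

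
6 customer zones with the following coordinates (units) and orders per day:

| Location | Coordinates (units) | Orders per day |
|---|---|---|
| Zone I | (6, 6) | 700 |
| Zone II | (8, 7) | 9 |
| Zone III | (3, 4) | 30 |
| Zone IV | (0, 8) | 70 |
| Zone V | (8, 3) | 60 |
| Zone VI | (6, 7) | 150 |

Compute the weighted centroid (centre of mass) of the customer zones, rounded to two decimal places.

(5.63, 6.06)

The minimiser of Σwᵢ‖p−pᵢ‖² is the weighted centroid p* = (Σwᵢpᵢ)/(Σwᵢ).
Σwᵢ = 1019.
Σwᵢxᵢ = 700·6 + 9·8 + 30·3 + 70·0 + 60·8 + 150·6 = 5742.
Σwᵢyᵢ = 700·6 + 9·7 + 30·4 + 70·8 + 60·3 + 150·7 = 6173.
x* = 5742/1019 = 5.63, y* = 6173/1019 = 6.06.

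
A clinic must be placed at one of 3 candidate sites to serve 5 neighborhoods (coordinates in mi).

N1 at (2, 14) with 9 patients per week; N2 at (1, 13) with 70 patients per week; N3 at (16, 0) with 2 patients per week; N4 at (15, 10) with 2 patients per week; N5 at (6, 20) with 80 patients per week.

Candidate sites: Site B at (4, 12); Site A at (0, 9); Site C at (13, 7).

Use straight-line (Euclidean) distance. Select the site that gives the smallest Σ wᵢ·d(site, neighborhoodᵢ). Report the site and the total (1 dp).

Site B, total 962.8 mi

Total weighted distance at each candidate:
  Site B (4, 12): total = 962.8
  Site A (0, 9): total = 1406.3
  Site C (13, 7): total = 2260.1
Minimum is at Site B with total 962.8 mi.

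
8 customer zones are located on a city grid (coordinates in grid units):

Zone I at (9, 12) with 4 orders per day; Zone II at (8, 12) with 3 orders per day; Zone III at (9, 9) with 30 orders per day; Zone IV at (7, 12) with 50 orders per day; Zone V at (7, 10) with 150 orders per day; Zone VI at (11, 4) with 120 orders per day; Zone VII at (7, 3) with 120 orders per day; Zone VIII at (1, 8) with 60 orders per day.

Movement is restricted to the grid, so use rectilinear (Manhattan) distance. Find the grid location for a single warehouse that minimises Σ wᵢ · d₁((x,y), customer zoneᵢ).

(7, 8)

Manhattan distance separates: Σwᵢ(|x−xᵢ|+|y−yᵢ|) = Σwᵢ|x−xᵢ| + Σwᵢ|y−yᵢ|, so x and y are optimised independently as 1-D weighted medians.
Total weight W = 537; half = 268.5.
x-coordinate, sorted with cumulative weight:
  x=1 (Zone VIII, w=60) cum 60
  x=7 (Zone IV, w=50) cum 110
  x=7 (Zone V, w=150) cum 260
  x=7 (Zone VII, w=120) cum 380  ← median
  x=8 (Zone II, w=3) cum 383
  x=9 (Zone I, w=4) cum 387
  x=9 (Zone III, w=30) cum 417
  x=11 (Zone VI, w=120) cum 537
⇒ x* = 7
y-coordinate, sorted with cumulative weight:
  y=3 (Zone VII, w=120) cum 120
  y=4 (Zone VI, w=120) cum 240
  y=8 (Zone VIII, w=60) cum 300  ← median
  y=9 (Zone III, w=30) cum 330
  y=10 (Zone V, w=150) cum 480
  y=12 (Zone I, w=4) cum 484
  y=12 (Zone II, w=3) cum 487
  y=12 (Zone IV, w=50) cum 537
⇒ y* = 8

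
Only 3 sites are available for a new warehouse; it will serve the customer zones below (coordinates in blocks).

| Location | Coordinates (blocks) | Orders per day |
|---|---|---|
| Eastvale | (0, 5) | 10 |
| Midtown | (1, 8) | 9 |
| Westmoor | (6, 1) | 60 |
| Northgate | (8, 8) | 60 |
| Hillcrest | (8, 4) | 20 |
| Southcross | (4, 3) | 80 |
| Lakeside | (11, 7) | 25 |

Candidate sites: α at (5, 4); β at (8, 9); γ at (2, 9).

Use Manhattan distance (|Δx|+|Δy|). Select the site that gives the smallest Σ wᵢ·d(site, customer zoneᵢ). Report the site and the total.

α, total 1237 blocks

Total weighted distance at each candidate:
  α (5, 4): total = 1237
  β (8, 9): total = 1877
  γ (2, 9): total = 2353
Minimum is at α with total 1237 blocks.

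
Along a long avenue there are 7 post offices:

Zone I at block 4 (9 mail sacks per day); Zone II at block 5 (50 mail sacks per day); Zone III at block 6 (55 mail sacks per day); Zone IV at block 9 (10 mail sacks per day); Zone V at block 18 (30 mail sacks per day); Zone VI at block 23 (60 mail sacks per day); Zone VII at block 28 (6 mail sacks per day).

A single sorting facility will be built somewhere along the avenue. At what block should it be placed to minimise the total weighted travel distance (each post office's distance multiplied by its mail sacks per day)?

For a sum of weighted absolute distances on a line, the optimum is the weighted median (not the mean). Total weight W = 220; half-weight = 110.
Sort by position and accumulate weight:
  block 4 (Zone I, w=9) → cum 9
  block 5 (Zone II, w=50) → cum 59
  block 6 (Zone III, w=55) → cum 114  ≥ 110 → median here
  block 9 (Zone IV, w=10) → cum 124
  block 18 (Zone V, w=30) → cum 154
  block 23 (Zone VI, w=60) → cum 214
  block 28 (Zone VII, w=6) → cum 220
Optimal location: block 6.

x = 6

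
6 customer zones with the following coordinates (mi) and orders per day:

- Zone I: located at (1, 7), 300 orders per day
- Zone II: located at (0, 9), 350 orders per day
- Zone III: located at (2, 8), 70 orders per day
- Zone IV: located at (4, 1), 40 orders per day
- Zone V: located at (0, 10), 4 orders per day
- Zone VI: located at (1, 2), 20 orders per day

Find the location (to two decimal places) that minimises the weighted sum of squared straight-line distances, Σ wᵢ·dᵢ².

The minimiser of Σwᵢ‖p−pᵢ‖² is the weighted centroid p* = (Σwᵢpᵢ)/(Σwᵢ).
Σwᵢ = 784.
Σwᵢxᵢ = 300·1 + 350·0 + 70·2 + 40·4 + 4·0 + 20·1 = 620.
Σwᵢyᵢ = 300·7 + 350·9 + 70·8 + 40·1 + 4·10 + 20·2 = 5930.
x* = 620/784 = 0.79, y* = 5930/784 = 7.56.

(0.79, 7.56)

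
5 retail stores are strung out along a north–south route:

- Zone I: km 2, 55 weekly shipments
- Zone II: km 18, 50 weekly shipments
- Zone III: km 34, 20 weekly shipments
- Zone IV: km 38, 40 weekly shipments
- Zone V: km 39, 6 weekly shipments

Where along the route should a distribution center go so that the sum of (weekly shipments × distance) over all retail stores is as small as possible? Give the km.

For a sum of weighted absolute distances on a line, the optimum is the weighted median (not the mean). Total weight W = 171; half-weight = 85.5.
Sort by position and accumulate weight:
  km 2 (Zone I, w=55) → cum 55
  km 18 (Zone II, w=50) → cum 105  ≥ 85.5 → median here
  km 34 (Zone III, w=20) → cum 125
  km 38 (Zone IV, w=40) → cum 165
  km 39 (Zone V, w=6) → cum 171
Optimal location: km 18.

x = 18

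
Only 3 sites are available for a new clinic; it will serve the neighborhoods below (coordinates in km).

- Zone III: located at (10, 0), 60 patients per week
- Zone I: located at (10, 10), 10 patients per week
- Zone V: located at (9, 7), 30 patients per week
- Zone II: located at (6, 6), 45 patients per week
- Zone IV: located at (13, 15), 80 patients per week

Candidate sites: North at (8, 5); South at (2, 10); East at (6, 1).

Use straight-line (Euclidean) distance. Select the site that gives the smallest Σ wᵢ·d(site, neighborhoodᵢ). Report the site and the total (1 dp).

Total weighted distance at each candidate:
  North (8, 5): total = 1439.1
  South (2, 10): total = 2298.1
  East (6, 1): total = 2024.3
Minimum is at North with total 1439.1 km.

North, total 1439.1 km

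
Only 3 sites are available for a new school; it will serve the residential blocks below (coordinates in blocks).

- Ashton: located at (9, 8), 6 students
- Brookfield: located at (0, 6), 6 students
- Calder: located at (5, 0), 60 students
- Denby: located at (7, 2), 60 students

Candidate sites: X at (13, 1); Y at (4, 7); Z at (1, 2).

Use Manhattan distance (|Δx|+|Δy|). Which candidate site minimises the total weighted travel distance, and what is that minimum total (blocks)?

Z, total 834 blocks

Total weighted distance at each candidate:
  X (13, 1): total = 1134
  Y (4, 7): total = 1026
  Z (1, 2): total = 834
Minimum is at Z with total 834 blocks.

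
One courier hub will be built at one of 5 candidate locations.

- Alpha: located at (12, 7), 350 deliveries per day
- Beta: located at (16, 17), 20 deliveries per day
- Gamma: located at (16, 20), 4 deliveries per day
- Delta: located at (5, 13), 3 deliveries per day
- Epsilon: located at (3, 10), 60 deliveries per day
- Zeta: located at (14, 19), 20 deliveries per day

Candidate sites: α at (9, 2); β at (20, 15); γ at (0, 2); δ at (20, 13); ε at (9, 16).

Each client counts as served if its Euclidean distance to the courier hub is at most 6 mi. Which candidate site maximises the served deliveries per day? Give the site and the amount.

α, covering 350

Coverage radius r = 6 mi; a point is covered iff (Δx)²+(Δy)² ≤ 6² = 36.
  α (9, 2): covers {Alpha} → 350
  β (20, 15): covers {Beta} → 20
  γ (0, 2): covers {none} → 0
  δ (20, 13): covers {Beta} → 20
  ε (9, 16): covers {Delta, Zeta} → 23
Maximum coverage at α: 350 deliveries per day.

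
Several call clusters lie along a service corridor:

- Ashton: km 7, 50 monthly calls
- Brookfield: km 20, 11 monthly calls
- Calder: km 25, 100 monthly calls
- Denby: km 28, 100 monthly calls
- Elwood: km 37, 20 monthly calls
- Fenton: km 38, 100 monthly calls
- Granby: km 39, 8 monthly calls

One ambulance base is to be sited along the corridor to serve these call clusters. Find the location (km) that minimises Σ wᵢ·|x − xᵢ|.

x = 28

For a sum of weighted absolute distances on a line, the optimum is the weighted median (not the mean). Total weight W = 389; half-weight = 194.5.
Sort by position and accumulate weight:
  km 7 (Ashton, w=50) → cum 50
  km 20 (Brookfield, w=11) → cum 61
  km 25 (Calder, w=100) → cum 161
  km 28 (Denby, w=100) → cum 261  ≥ 194.5 → median here
  km 37 (Elwood, w=20) → cum 281
  km 38 (Fenton, w=100) → cum 381
  km 39 (Granby, w=8) → cum 389
Optimal location: km 28.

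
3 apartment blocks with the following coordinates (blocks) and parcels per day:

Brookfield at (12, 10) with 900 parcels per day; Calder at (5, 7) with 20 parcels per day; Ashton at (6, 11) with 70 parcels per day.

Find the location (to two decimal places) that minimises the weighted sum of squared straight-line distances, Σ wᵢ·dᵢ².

The minimiser of Σwᵢ‖p−pᵢ‖² is the weighted centroid p* = (Σwᵢpᵢ)/(Σwᵢ).
Σwᵢ = 990.
Σwᵢxᵢ = 900·12 + 20·5 + 70·6 = 11320.
Σwᵢyᵢ = 900·10 + 20·7 + 70·11 = 9910.
x* = 11320/990 = 11.43, y* = 9910/990 = 10.01.

(11.43, 10.01)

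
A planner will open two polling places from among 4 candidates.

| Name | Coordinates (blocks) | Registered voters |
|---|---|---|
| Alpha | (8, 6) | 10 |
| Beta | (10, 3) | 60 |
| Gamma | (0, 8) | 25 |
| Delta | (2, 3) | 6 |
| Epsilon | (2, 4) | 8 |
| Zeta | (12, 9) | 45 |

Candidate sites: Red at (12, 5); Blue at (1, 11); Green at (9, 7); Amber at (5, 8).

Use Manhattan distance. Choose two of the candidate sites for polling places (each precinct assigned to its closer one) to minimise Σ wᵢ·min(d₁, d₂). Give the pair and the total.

{Red, Blue}, total 688

Evaluate every pair (each demand assigned to the nearer of the two):
  {Red, Blue}: total = 688
  {Red, Amber}: total = 699
  {Blue, Green}: total = 763
  {Green, Amber}: total = 774
  {Red, Green}: total = 836
  {Blue, Amber}: total = 1214
Best pair: {Red, Blue} with total 688.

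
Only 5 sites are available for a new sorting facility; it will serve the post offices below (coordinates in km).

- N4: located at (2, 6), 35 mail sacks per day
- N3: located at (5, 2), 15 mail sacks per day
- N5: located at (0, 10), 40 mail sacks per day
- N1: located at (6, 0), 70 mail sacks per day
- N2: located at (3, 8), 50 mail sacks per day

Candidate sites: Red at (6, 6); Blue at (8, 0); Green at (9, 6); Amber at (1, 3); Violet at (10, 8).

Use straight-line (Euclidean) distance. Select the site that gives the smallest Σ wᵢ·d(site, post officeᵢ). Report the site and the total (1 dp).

Red, total 1090.6 km

Total weighted distance at each candidate:
  Red (6, 6): total = 1090.6
  Blue (8, 0): total = 1475.0
  Green (9, 6): total = 1509.6
  Amber (1, 3): total = 1132.8
  Violet (10, 8): total = 1789.8
Minimum is at Red with total 1090.6 km.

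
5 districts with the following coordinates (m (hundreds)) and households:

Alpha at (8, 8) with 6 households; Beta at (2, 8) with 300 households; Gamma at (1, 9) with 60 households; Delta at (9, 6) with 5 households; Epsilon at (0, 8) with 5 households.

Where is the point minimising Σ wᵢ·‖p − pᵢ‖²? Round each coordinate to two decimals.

The minimiser of Σwᵢ‖p−pᵢ‖² is the weighted centroid p* = (Σwᵢpᵢ)/(Σwᵢ).
Σwᵢ = 376.
Σwᵢxᵢ = 6·8 + 300·2 + 60·1 + 5·9 + 5·0 = 753.
Σwᵢyᵢ = 6·8 + 300·8 + 60·9 + 5·6 + 5·8 = 3058.
x* = 753/376 = 2.00, y* = 3058/376 = 8.13.

(2.00, 8.13)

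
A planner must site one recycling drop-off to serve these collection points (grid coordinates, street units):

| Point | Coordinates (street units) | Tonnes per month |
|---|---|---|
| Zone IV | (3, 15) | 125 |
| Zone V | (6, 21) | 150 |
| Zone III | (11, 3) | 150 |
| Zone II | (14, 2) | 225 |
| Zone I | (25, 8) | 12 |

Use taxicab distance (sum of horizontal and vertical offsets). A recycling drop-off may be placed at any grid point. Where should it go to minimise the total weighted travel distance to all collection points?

Manhattan distance separates: Σwᵢ(|x−xᵢ|+|y−yᵢ|) = Σwᵢ|x−xᵢ| + Σwᵢ|y−yᵢ|, so x and y are optimised independently as 1-D weighted medians.
Total weight W = 662; half = 331.
x-coordinate, sorted with cumulative weight:
  x=3 (Zone IV, w=125) cum 125
  x=6 (Zone V, w=150) cum 275
  x=11 (Zone III, w=150) cum 425  ← median
  x=14 (Zone II, w=225) cum 650
  x=25 (Zone I, w=12) cum 662
⇒ x* = 11
y-coordinate, sorted with cumulative weight:
  y=2 (Zone II, w=225) cum 225
  y=3 (Zone III, w=150) cum 375  ← median
  y=8 (Zone I, w=12) cum 387
  y=15 (Zone IV, w=125) cum 512
  y=21 (Zone V, w=150) cum 662
⇒ y* = 3

(11, 3)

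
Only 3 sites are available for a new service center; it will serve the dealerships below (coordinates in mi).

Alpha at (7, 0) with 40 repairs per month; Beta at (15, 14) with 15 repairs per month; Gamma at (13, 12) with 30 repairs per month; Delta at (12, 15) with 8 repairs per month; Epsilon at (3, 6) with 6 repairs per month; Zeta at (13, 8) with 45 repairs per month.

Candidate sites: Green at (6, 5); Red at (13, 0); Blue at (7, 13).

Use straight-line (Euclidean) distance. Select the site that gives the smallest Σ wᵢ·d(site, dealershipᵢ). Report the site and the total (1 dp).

Total weighted distance at each candidate:
  Green (6, 5): total = 1146.8
  Red (13, 0): total = 1362.4
  Blue (7, 13): total = 1266.3
Minimum is at Green with total 1146.8 mi.

Green, total 1146.8 mi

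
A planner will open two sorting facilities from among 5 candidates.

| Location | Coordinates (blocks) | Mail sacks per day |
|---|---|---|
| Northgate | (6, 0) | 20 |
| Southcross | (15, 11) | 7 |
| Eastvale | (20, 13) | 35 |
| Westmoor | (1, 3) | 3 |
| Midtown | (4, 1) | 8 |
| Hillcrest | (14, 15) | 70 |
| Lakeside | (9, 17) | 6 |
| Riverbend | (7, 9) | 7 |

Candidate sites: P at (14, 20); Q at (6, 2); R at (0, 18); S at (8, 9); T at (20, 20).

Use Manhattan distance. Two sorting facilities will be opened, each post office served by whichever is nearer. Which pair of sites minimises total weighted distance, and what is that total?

Evaluate every pair (each demand assigned to the nearer of the two):
  {P, Q}: total = 1061
  {P, S}: total = 1278
  {Q, T}: total = 1335
  {S, T}: total = 1494
  {Q, S}: total = 1606
  {P, T}: total = 1721
  {P, R}: total = 1731
  {R, S}: total = 1879
  {R, T}: total = 1981
  {Q, R}: total = 2389
Best pair: {P, Q} with total 1061.

{P, Q}, total 1061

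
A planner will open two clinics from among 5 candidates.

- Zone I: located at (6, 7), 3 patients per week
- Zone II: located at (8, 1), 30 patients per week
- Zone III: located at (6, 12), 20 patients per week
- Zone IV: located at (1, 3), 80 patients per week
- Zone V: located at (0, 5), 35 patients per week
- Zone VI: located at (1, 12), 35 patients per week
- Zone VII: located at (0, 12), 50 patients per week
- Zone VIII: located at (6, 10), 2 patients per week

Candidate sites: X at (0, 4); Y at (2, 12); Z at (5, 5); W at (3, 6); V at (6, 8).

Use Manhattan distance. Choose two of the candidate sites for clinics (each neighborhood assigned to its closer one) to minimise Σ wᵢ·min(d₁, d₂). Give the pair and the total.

Evaluate every pair (each demand assigned to the nearer of the two):
  {X, Y}: total = 779
  {Y, W}: total = 1079
  {Y, Z}: total = 1101
  {X, V}: total = 1267
  {X, Z}: total = 1301
  {X, W}: total = 1381
  {Y, V}: total = 1607
  {W, V}: total = 1627
  {Z, W}: total = 1661
  {Z, V}: total = 1767
Best pair: {X, Y} with total 779.

{X, Y}, total 779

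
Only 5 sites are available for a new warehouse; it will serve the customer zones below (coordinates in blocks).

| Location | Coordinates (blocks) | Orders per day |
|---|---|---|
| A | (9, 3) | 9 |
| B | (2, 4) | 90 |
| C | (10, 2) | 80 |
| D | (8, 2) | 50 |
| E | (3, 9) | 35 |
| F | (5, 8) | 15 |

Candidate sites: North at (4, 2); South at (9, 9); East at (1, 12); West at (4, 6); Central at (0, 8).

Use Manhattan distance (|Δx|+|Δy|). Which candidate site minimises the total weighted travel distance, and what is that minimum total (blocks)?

North, total 1479 blocks

Total weighted distance at each candidate:
  North (4, 2): total = 1479
  South (9, 9): total = 2459
  East (1, 12): total = 3628
  West (4, 6): total = 1817
  Central (0, 8): total = 2861
Minimum is at North with total 1479 blocks.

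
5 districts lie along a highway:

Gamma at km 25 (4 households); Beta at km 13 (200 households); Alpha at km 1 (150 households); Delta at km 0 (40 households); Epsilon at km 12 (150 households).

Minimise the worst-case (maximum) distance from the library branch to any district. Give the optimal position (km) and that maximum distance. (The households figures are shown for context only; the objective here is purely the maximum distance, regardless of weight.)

The 1-center on a line is the midpoint of the two extreme points: leftmost at 0, rightmost at 25.
Optimal location = (0 + 25)/2 = 12.5; maximum distance = (25 − 0)/2 = 12.5.

location 12.5, max distance 12.5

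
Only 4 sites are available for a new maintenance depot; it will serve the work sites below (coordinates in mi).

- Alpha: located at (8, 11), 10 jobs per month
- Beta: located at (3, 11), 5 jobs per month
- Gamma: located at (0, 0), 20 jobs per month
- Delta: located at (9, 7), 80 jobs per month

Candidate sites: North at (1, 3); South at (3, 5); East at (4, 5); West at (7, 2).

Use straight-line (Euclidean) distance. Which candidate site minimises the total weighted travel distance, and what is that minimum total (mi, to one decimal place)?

East, total 661.4 mi

Total weighted distance at each candidate:
  North (1, 3): total = 926.3
  South (3, 5): total = 730.7
  East (4, 5): total = 661.4
  West (7, 2): total = 716.2
Minimum is at East with total 661.4 mi.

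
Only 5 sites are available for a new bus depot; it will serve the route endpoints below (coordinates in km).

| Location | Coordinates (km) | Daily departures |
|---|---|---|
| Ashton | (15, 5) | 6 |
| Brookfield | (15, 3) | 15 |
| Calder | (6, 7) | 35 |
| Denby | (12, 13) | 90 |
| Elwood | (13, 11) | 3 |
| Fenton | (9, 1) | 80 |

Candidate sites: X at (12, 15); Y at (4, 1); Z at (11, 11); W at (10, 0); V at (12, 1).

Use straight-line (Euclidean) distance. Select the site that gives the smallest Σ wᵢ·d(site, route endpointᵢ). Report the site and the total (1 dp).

Total weighted distance at each candidate:
  X (12, 15): total = 1936.0
  Y (4, 1): total = 2197.7
  Z (11, 11): total = 1424.6
  W (10, 0): total = 1743.2
  V (12, 1): total = 1731.2
Minimum is at Z with total 1424.6 km.

Z, total 1424.6 km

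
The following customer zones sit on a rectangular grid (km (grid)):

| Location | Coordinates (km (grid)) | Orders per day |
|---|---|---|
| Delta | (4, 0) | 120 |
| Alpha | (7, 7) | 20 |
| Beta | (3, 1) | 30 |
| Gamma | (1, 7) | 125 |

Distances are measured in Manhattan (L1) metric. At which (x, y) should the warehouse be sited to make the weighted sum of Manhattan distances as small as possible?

Manhattan distance separates: Σwᵢ(|x−xᵢ|+|y−yᵢ|) = Σwᵢ|x−xᵢ| + Σwᵢ|y−yᵢ|, so x and y are optimised independently as 1-D weighted medians.
Total weight W = 295; half = 147.5.
x-coordinate, sorted with cumulative weight:
  x=1 (Gamma, w=125) cum 125
  x=3 (Beta, w=30) cum 155  ← median
  x=4 (Delta, w=120) cum 275
  x=7 (Alpha, w=20) cum 295
⇒ x* = 3
y-coordinate, sorted with cumulative weight:
  y=0 (Delta, w=120) cum 120
  y=1 (Beta, w=30) cum 150  ← median
  y=7 (Alpha, w=20) cum 170
  y=7 (Gamma, w=125) cum 295
⇒ y* = 1

(3, 1)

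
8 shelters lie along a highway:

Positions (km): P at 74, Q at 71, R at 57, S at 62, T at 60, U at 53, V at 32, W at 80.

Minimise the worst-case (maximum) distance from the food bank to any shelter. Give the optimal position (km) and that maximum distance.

location 56, max distance 24

The 1-center on a line is the midpoint of the two extreme points: leftmost at 32, rightmost at 80.
Optimal location = (32 + 80)/2 = 56; maximum distance = (80 − 32)/2 = 24.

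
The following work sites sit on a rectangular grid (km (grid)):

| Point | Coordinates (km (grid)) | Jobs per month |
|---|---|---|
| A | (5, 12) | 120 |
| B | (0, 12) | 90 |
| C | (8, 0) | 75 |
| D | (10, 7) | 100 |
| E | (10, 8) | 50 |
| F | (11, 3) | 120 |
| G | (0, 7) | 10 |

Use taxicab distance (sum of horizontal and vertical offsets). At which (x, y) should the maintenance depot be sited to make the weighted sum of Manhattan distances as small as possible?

(8, 7)

Manhattan distance separates: Σwᵢ(|x−xᵢ|+|y−yᵢ|) = Σwᵢ|x−xᵢ| + Σwᵢ|y−yᵢ|, so x and y are optimised independently as 1-D weighted medians.
Total weight W = 565; half = 282.5.
x-coordinate, sorted with cumulative weight:
  x=0 (B, w=90) cum 90
  x=0 (G, w=10) cum 100
  x=5 (A, w=120) cum 220
  x=8 (C, w=75) cum 295  ← median
  x=10 (D, w=100) cum 395
  x=10 (E, w=50) cum 445
  x=11 (F, w=120) cum 565
⇒ x* = 8
y-coordinate, sorted with cumulative weight:
  y=0 (C, w=75) cum 75
  y=3 (F, w=120) cum 195
  y=7 (D, w=100) cum 295  ← median
  y=7 (G, w=10) cum 305
  y=8 (E, w=50) cum 355
  y=12 (A, w=120) cum 475
  y=12 (B, w=90) cum 565
⇒ y* = 7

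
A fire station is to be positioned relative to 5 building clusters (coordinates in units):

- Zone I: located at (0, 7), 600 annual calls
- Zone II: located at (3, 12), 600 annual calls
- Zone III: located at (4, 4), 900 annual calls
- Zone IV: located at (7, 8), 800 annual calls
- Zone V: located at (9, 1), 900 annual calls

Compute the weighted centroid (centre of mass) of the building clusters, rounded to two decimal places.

The minimiser of Σwᵢ‖p−pᵢ‖² is the weighted centroid p* = (Σwᵢpᵢ)/(Σwᵢ).
Σwᵢ = 3800.
Σwᵢxᵢ = 600·0 + 600·3 + 900·4 + 800·7 + 900·9 = 19100.
Σwᵢyᵢ = 600·7 + 600·12 + 900·4 + 800·8 + 900·1 = 22300.
x* = 19100/3800 = 5.03, y* = 22300/3800 = 5.87.

(5.03, 5.87)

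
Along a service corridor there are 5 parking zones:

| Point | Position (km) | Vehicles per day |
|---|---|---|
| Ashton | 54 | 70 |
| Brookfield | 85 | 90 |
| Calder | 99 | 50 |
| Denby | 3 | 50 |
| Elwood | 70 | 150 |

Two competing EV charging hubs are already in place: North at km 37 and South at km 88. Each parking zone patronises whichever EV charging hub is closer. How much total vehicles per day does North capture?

120

The indifferent point is the midpoint (37+88)/2 = 62.5; parking zones left of it (closer to North at 37) go to North, those right go to South.
  Denby at 3 (w=50) → North
  Ashton at 54 (w=70) → North
  Elwood at 70 (w=150) → South
  Brookfield at 85 (w=90) → South
  Calder at 99 (w=50) → South
North captures 120; South captures 290.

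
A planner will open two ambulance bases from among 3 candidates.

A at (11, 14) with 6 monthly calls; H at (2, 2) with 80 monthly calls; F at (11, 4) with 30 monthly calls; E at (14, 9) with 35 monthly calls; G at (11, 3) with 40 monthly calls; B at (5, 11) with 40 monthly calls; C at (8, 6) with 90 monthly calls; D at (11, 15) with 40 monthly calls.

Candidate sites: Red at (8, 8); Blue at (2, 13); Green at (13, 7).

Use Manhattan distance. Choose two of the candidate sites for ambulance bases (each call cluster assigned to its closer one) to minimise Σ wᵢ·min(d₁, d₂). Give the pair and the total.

{Red, Green}, total 2329

Evaluate every pair (each demand assigned to the nearer of the two):
  {Red, Green}: total = 2329
  {Red, Blue}: total = 2489
  {Blue, Green}: total = 2569
Best pair: {Red, Green} with total 2329.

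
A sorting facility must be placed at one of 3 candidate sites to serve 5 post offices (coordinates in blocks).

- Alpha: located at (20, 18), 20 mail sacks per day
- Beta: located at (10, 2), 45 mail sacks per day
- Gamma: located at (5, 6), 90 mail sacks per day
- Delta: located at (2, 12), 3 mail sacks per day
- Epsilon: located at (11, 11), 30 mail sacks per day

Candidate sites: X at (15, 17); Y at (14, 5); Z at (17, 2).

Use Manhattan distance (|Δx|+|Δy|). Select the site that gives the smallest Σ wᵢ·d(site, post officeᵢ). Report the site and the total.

Y, total 1922 blocks

Total weighted distance at each candidate:
  X (15, 17): total = 3264
  Y (14, 5): total = 1922
  Z (17, 2): total = 2660
Minimum is at Y with total 1922 blocks.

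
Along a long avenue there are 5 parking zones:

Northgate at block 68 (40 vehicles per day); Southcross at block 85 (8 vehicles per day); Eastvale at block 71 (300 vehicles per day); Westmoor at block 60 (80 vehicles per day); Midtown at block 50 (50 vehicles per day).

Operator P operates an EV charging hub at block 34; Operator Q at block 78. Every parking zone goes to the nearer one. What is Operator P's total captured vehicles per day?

50

The indifferent point is the midpoint (34+78)/2 = 56; parking zones left of it (closer to Operator P at 34) go to Operator P, those right go to Operator Q.
  Midtown at 50 (w=50) → Operator P
  Westmoor at 60 (w=80) → Operator Q
  Northgate at 68 (w=40) → Operator Q
  Eastvale at 71 (w=300) → Operator Q
  Southcross at 85 (w=8) → Operator Q
Operator P captures 50; Operator Q captures 428.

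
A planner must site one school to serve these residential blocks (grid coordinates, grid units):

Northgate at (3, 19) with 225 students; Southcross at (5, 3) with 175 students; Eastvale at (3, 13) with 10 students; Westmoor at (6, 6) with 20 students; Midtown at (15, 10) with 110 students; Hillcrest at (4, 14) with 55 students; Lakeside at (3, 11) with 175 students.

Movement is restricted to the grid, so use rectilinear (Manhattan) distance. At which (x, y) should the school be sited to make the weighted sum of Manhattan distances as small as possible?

(3, 11)

Manhattan distance separates: Σwᵢ(|x−xᵢ|+|y−yᵢ|) = Σwᵢ|x−xᵢ| + Σwᵢ|y−yᵢ|, so x and y are optimised independently as 1-D weighted medians.
Total weight W = 770; half = 385.
x-coordinate, sorted with cumulative weight:
  x=3 (Northgate, w=225) cum 225
  x=3 (Eastvale, w=10) cum 235
  x=3 (Lakeside, w=175) cum 410  ← median
  x=4 (Hillcrest, w=55) cum 465
  x=5 (Southcross, w=175) cum 640
  x=6 (Westmoor, w=20) cum 660
  x=15 (Midtown, w=110) cum 770
⇒ x* = 3
y-coordinate, sorted with cumulative weight:
  y=3 (Southcross, w=175) cum 175
  y=6 (Westmoor, w=20) cum 195
  y=10 (Midtown, w=110) cum 305
  y=11 (Lakeside, w=175) cum 480  ← median
  y=13 (Eastvale, w=10) cum 490
  y=14 (Hillcrest, w=55) cum 545
  y=19 (Northgate, w=225) cum 770
⇒ y* = 11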